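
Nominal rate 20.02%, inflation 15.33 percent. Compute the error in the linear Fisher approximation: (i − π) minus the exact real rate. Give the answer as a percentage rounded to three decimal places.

0.623%

Approximate: r ≈ 20.020% − 15.330% = 4.6900%
Exact: (1 + 0.2002)/(1 + 0.1533) − 1 = 4.0666%
Error = 4.6900% − 4.0666% = 0.6234% → 0.623%.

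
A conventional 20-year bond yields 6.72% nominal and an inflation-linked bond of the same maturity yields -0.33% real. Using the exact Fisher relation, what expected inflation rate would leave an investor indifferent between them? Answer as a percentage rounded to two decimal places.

7.07%

(1 + π) = (1 + i)/(1 + r) = 1.06720 / 0.99670 = 1.070733
Break-even inflation = 1.070733 − 1 → 7.07%.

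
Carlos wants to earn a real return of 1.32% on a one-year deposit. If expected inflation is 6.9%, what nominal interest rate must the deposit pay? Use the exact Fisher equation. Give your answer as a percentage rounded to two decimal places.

8.31%

(1 + i) = (1 + r)(1 + π) = 1.01320 × 1.06900 = 1.0831108
i = 1.0831108 − 1, so the required nominal rate is 8.31%.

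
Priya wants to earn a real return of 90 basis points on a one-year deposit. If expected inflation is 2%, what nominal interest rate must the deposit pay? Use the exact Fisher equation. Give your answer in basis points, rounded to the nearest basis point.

292 basis points

(1 + i) = (1 + r)(1 + π) = 1.00900 × 1.02000 = 1.02918
i = 1.02918 − 1, so the required nominal rate is 292 basis points.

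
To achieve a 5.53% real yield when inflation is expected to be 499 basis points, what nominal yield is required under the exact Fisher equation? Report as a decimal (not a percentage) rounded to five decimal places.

0.10796

(1 + i) = (1 + r)(1 + π) = 1.05530 × 1.04990 = 1.10795947
i = 1.10795947 − 1, so the required nominal rate is 0.10796.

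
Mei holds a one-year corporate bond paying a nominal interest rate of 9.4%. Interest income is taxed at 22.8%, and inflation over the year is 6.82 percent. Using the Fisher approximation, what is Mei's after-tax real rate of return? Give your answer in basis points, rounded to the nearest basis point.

44 basis points

After-tax nominal return = 9.4% × (1 − 0.228) = 7.2568%.
r ≈ 7.2568% − 6.82% → 44 basis points.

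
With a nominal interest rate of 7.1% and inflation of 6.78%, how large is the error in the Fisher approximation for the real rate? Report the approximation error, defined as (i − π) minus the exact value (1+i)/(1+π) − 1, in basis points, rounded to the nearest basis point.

Approximate: r ≈ 7.100% − 6.780% = 0.3200%
Exact: (1 + 0.0710)/(1 + 0.0678) − 1 = 0.2997%
Error = 0.3200% − 0.2997% = 0.0203% → 2 basis points.

2 basis points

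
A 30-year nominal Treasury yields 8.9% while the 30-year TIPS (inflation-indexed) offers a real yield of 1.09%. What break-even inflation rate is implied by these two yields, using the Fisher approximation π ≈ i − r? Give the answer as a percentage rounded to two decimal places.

7.81%

π ≈ i − r = 8.9% − 1.09% → 7.81%.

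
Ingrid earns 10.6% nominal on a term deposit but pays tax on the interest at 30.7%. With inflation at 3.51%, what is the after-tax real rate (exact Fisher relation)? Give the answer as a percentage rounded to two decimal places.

After-tax nominal return = 10.6% × (1 − 0.307) = 7.3458%.
1 + r = 1.073458 / 1.03510 = 1.037057
After-tax real rate = 1.037057 − 1 → 3.71%.

3.71%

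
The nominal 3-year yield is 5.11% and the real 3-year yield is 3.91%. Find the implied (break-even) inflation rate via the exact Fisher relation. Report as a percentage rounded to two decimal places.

1.15%

(1 + π) = (1 + i)/(1 + r) = 1.05110 / 1.03910 = 1.011548
Break-even inflation = 1.011548 − 1 → 1.15%.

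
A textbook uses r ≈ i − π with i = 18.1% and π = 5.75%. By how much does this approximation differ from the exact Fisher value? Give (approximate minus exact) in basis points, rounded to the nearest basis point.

Approximate: r ≈ 18.100% − 5.750% = 12.3500%
Exact: (1 + 0.1810)/(1 + 0.0575) − 1 = 11.6785%
Error = 12.3500% − 11.6785% = 0.6715% → 67 basis points.

67 basis points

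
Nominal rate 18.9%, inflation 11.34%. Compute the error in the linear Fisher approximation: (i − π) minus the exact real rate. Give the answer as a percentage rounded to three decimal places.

Approximate: r ≈ 18.900% − 11.340% = 7.5600%
Exact: (1 + 0.1890)/(1 + 0.1134) − 1 = 6.7900%
Error = 7.5600% − 6.7900% = 0.7700% → 0.770%.

0.770%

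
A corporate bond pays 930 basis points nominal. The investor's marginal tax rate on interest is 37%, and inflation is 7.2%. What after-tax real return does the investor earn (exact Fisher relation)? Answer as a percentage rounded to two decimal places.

-1.25%

After-tax nominal return = 9.3% × (1 − 0.37) = 5.8590%.
1 + r = 1.05859 / 1.07200 = 0.987491
After-tax real rate = 0.987491 − 1 → -1.25%.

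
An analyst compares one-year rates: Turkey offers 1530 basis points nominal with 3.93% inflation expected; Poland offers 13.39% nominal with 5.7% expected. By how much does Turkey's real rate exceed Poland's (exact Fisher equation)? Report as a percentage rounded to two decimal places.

Turkey: (1 + 0.1530)/(1 + 0.0393) − 1 = 10.9401%
Poland: (1 + 0.1339)/(1 + 0.0570) − 1 = 7.2753%
Differential = 10.9401% − 7.2753% = 3.6647% → 3.66%.

3.66%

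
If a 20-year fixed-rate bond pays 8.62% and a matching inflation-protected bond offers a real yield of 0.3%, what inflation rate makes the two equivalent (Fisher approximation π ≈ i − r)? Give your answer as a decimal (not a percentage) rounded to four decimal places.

0.0832

π ≈ i − r = 8.62% − 0.3% → 0.0832.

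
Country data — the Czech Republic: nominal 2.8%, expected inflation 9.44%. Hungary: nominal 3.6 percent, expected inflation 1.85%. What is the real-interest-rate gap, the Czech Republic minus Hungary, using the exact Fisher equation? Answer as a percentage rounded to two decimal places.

The Czech Republic: (1 + 0.0280)/(1 + 0.0944) − 1 = -6.0673%
Hungary: (1 + 0.0360)/(1 + 0.0185) − 1 = 1.7182%
Differential = -6.0673% − 1.7182% = -7.7855% → -7.79%.

-7.79%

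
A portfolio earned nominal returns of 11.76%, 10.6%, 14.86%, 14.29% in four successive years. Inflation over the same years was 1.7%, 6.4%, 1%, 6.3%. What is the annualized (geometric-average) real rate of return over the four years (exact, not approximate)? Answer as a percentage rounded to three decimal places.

8.711%

Nominal growth factor = 1.1176 × 1.1060 × 1.1486 × 1.1429 = 1.622626501
Price-level growth factor = 1.0170 × 1.0640 × 1.0100 × 1.0630 = 1.161762139
Real growth factor = 1.622626501 / 1.161762139 = 1.396694251
Annualized real rate = 1.396694251^(1/4) − 1 = 8.71146% → 8.711%.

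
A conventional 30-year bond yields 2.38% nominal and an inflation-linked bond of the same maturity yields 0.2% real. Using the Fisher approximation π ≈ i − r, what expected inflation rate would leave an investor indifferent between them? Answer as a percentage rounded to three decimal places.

π ≈ i − r = 2.38% − 0.2% → 2.180%.

2.180%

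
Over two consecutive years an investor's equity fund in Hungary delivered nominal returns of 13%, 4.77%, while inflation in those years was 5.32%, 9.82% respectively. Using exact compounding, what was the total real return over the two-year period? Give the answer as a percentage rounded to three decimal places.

Nominal growth factor = 1.1300 × 1.0477 = 1.183901
Price-level growth factor = 1.0532 × 1.0982 = 1.156624
Real growth factor = 1.183901 / 1.156624 = 1.023583
Total real return = 1.023583 − 1 → 2.358%.

2.358%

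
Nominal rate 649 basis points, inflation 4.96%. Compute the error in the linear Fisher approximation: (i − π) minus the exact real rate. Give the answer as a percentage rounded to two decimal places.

0.07%

Approximate: r ≈ 6.490% − 4.960% = 1.5300%
Exact: (1 + 0.0649)/(1 + 0.0496) − 1 = 1.4577%
Error = 1.5300% − 1.4577% = 0.0723% → 0.07%.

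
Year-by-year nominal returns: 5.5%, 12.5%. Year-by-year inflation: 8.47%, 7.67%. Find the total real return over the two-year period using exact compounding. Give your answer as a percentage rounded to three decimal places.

1.625%

Nominal growth factor = 1.0550 × 1.1250 = 1.186875
Price-level growth factor = 1.0847 × 1.0767 = 1.167896
Real growth factor = 1.186875 / 1.167896 = 1.016250
Total real return = 1.016250 − 1 → 1.625%.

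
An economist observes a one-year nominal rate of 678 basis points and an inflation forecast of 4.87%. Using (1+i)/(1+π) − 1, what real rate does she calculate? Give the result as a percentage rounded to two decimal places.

By the Fisher relation, 1 + r = (1 + i)/(1 + π).
1 + r = 1.06780 / 1.04870 = 1.018213
r = 1.018213 − 1 = 1.8213%, i.e. 1.82%.

1.82%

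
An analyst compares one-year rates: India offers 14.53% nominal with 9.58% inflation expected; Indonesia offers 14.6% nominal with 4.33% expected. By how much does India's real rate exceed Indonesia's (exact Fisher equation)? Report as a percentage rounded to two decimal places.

-5.33%

India: (1 + 0.1453)/(1 + 0.0958) − 1 = 4.5172%
Indonesia: (1 + 0.1460)/(1 + 0.0433) − 1 = 9.8438%
Differential = 4.5172% − 9.8438% = -5.3265% → -5.33%.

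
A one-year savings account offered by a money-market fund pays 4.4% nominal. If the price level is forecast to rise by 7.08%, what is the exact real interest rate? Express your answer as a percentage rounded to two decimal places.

By the Fisher equation, 1 + r = (1 + i)/(1 + π).
1 + r = 1.04400 / 1.07080 = 0.974972
r = 0.974972 − 1 = -2.5028%, i.e. -2.50%.

-2.50%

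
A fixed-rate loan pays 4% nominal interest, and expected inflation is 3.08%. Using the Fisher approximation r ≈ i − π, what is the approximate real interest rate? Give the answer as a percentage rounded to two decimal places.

0.92%

r ≈ i − π = 4% − 3.08% = 0.92%.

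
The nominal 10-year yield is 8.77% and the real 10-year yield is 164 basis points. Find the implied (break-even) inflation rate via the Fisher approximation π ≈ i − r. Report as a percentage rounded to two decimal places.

7.13%

π ≈ i − r = 8.77% − 1.64% → 7.13%.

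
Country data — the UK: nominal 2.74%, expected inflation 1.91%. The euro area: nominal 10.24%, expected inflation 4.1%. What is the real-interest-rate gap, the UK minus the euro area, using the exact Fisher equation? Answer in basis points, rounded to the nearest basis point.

-508 basis points

The UK: (1 + 0.0274)/(1 + 0.0191) − 1 = 0.8144%
The euro area: (1 + 0.1024)/(1 + 0.0410) − 1 = 5.8982%
Differential = 0.8144% − 5.8982% = -5.0837% → -508 basis points.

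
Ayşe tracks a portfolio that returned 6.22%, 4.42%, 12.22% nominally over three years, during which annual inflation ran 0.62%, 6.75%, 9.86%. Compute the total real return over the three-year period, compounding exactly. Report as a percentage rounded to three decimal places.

Nominal growth factor = 1.0622 × 1.0442 × 1.1222 = 1.244687
Price-level growth factor = 1.0062 × 1.0675 × 1.0986 = 1.180027
Real growth factor = 1.244687 / 1.180027 = 1.054796
Total real return = 1.054796 − 1 → 5.480%.

5.480%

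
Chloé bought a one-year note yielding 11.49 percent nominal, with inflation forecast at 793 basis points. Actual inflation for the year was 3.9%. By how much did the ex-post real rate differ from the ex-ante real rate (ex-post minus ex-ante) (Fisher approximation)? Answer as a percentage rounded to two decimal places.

4.03%

Ex-ante: 11.49% − 7.93% = 3.560%
Ex-post: 11.49% − 3.9% = 7.590%
Difference (ex-post − ex-ante) = 4.0300% → 4.03%.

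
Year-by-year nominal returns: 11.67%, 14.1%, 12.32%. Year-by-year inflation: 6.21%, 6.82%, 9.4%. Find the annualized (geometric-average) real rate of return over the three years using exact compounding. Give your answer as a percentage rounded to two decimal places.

4.86%

Compound the nominal returns: 1.1167 × 1.1410 × 1.1232 = 1.43113056.
Compound inflation: 1.0621 × 1.0682 × 1.0940 = 1.24118153.
Deflate: 1.43113056 / 1.24118153 = 1.15303888.
Annualized real rate = 1.15303888^(1/3) − 1 = 4.8612% → 4.86%.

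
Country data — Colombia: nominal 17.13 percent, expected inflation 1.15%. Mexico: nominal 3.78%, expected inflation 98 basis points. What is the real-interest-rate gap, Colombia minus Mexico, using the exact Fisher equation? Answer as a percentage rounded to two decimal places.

13.03%

Colombia: (1 + 0.1713)/(1 + 0.0115) − 1 = 15.7983%
Mexico: (1 + 0.0378)/(1 + 0.0098) − 1 = 2.7728%
Differential = 15.7983% − 2.7728% = 13.0255% → 13.03%.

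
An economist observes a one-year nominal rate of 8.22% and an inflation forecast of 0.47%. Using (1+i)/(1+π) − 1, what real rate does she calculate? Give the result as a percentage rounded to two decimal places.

1 + r = 1.08220 / 1.00470 = 1.077137
r = 1.077137 − 1 = 7.7137%, i.e. 7.71%.

7.71%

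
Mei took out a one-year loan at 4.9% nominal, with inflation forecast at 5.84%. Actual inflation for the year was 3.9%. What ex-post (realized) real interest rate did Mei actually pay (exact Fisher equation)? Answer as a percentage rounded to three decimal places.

0.962%

Ex-post: (1 + 0.0490)/(1 + 0.0390) − 1 = 0.96246%
So the realized real rate is 0.962%.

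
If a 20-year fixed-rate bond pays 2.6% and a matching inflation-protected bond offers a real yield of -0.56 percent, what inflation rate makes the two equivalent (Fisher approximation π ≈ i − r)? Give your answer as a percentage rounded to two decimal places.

π ≈ i − r = 2.6% − (-0.56%) → 3.16%.

3.16%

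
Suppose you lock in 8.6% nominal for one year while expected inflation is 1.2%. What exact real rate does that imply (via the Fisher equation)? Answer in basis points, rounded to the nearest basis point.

By the Fisher equation, 1 + r = (1 + i)/(1 + π).
1 + r = 1.08600 / 1.01200 = 1.073123
r = 1.073123 − 1 = 7.3123%, i.e. 731 basis points.

731 basis points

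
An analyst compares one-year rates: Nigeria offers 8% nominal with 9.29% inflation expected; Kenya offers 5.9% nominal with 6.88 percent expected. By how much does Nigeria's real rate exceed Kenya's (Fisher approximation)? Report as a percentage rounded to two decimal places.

-0.31%

Nigeria: 8% − 9.29% = -1.290%
Kenya: 5.9% − 6.88% = -0.980%
Differential = -0.310% → -0.31%.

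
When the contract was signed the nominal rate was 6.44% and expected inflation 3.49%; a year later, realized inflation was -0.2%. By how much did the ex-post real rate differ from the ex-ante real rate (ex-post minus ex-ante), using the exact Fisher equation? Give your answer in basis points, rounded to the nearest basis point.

380 basis points

Ex-ante: (1 + 0.0644)/(1 + 0.0349) − 1 = 2.8505%
Ex-post: (1 + 0.0644)/(1 − 0.0020) − 1 = 6.6533%
Difference (ex-post − ex-ante) = 3.8028% → 380 basis points.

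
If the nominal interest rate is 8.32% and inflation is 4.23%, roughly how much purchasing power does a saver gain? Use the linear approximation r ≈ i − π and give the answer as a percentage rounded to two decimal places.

4.09%

r ≈ i − π = 8.32% − 4.23% = 4.09%.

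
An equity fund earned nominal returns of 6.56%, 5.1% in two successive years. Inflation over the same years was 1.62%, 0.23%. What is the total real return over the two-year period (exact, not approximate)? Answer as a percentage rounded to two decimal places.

9.96%

Compound the nominal returns: 1.0656 × 1.0510 = 1.119946.
Compound inflation: 1.0162 × 1.0023 = 1.018537.
Deflate: 1.119946 / 1.018537 = 1.099563.
Total real return = 1.099563 − 1 → 9.96%.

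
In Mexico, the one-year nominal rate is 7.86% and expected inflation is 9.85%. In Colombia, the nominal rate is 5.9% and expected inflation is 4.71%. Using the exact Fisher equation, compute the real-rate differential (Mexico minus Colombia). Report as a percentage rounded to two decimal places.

-2.95%

Mexico: (1 + 0.0786)/(1 + 0.0985) − 1 = -1.8116%
Colombia: (1 + 0.0590)/(1 + 0.0471) − 1 = 1.1365%
Differential = -1.8116% − 1.1365% = -2.9480% → -2.95%.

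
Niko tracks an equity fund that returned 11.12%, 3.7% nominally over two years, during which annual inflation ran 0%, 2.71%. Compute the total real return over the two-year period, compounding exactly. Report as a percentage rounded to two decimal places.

Compound the nominal returns: 1.1112 × 1.0370 = 1.152314.
Compound inflation: 1.0000 × 1.0271 = 1.027100.
Deflate: 1.152314 / 1.027100 = 1.121911.
Total real return = 1.121911 − 1 → 12.19%.

12.19%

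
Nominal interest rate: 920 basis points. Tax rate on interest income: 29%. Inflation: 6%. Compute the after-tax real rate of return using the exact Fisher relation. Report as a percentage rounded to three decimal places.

0.502%

After-tax nominal return = 9.2% × (1 − 0.29) = 6.5320%.
1 + r = 1.06532 / 1.06000 = 1.005019
After-tax real rate = 1.005019 − 1 → 0.502%.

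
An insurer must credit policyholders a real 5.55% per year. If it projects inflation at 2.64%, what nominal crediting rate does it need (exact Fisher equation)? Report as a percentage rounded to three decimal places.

8.337%

(1 + i) = (1 + r)(1 + π) = 1.05550 × 1.02640 = 1.0833652
i = 1.0833652 − 1, so the required nominal rate is 8.337%.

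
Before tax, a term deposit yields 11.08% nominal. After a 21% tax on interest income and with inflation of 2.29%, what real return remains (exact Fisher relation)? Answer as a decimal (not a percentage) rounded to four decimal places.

0.0632

After-tax nominal return = 11.08% × (1 − 0.21) = 8.7532%.
1 + r = 1.087532 / 1.02290 = 1.063185
After-tax real rate = 1.063185 − 1 → 0.0632.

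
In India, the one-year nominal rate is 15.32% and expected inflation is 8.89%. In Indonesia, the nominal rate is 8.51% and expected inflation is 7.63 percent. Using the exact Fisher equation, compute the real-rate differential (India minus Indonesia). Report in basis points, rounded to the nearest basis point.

India: (1 + 0.1532)/(1 + 0.0889) − 1 = 5.9050%
Indonesia: (1 + 0.0851)/(1 + 0.0763) − 1 = 0.8176%
Differential = 5.9050% − 0.8176% = 5.0874% → 509 basis points.

509 basis points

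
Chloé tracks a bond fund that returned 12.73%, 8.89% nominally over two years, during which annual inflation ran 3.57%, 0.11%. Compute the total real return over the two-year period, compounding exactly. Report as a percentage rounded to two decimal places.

Nominal growth factor = 1.1273 × 1.0889 = 1.227517
Price-level growth factor = 1.0357 × 1.0011 = 1.036839
Real growth factor = 1.227517 / 1.036839 = 1.183903
Total real return = 1.183903 − 1 → 18.39%.

18.39%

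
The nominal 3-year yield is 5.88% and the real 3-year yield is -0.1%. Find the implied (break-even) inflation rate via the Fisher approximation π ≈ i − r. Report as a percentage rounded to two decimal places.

5.98%

π ≈ i − r = 5.88% − (-0.1%) → 5.98%.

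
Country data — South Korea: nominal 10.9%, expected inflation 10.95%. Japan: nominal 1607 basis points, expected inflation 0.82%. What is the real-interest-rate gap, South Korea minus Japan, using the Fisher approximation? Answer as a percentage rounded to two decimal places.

South Korea: 10.9% − 10.95% = -0.050%
Japan: 16.07% − 0.82% = 15.250%
Differential = -15.300% → -15.30%.

-15.30%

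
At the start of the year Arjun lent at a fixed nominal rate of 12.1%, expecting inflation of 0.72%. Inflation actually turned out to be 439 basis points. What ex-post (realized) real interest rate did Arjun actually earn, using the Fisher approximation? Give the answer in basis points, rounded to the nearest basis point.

771 basis points

Ex-post: 12.1% − 4.39% = 7.710%
So the realized real rate is 771 basis points.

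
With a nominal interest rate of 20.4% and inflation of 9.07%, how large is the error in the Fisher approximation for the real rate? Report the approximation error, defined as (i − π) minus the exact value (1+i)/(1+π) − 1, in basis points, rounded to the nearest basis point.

94 basis points

Approximate: r ≈ 20.400% − 9.070% = 11.3300%
Exact: (1 + 0.2040)/(1 + 0.0907) − 1 = 10.3878%
Error = 11.3300% − 10.3878% = 0.9422% → 94 basis points.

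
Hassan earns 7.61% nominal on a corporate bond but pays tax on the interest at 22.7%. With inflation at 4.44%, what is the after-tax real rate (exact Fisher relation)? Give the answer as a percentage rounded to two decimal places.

1.38%

After-tax nominal return = 7.61% × (1 − 0.227) = 5.88253%.
1 + r = 1.0588253 / 1.04440 = 1.013812
After-tax real rate = 1.013812 − 1 → 1.38%.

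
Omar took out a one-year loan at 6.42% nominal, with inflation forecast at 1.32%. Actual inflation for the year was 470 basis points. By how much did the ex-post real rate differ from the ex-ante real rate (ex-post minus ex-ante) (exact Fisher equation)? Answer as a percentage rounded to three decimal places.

Ex-ante: (1 + 0.0642)/(1 + 0.0132) − 1 = 5.0336%
Ex-post: (1 + 0.0642)/(1 + 0.0470) − 1 = 1.6428%
Difference (ex-post − ex-ante) = -3.3908% → -3.391%.

-3.391%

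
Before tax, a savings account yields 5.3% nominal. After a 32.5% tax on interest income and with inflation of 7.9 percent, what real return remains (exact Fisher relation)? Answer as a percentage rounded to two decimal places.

After-tax nominal return = 5.3% × (1 − 0.325) = 3.5775%.
1 + r = 1.035775 / 1.07900 = 0.959940
After-tax real rate = 0.959940 − 1 → -4.01%.

-4.01%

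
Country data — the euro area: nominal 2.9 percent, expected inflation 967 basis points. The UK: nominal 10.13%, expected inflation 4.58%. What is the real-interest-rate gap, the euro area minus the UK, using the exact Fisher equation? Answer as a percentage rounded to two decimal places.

The euro area: (1 + 0.0290)/(1 + 0.0967) − 1 = -6.1731%
The UK: (1 + 0.1013)/(1 + 0.0458) − 1 = 5.3069%
Differential = -6.1731% − 5.3069% = -11.4800% → -11.48%.

-11.48%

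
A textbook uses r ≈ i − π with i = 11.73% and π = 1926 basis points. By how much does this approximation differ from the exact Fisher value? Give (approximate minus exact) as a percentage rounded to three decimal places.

Approximate: r ≈ 11.730% − 19.260% = -7.5300%
Exact: (1 + 0.1173)/(1 + 0.1926) − 1 = -6.3139%
Error = -7.5300% − (-6.3139%) = -1.2161% → -1.216%.

-1.216%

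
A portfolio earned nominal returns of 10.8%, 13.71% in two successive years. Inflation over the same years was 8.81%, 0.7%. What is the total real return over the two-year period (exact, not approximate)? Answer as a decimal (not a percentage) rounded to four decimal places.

Compound the nominal returns: 1.1080 × 1.1371 = 1.259907.
Compound inflation: 1.0881 × 1.0070 = 1.095717.
Deflate: 1.259907 / 1.095717 = 1.149847.
Total real return = 1.149847 − 1 → 0.1498.

0.1498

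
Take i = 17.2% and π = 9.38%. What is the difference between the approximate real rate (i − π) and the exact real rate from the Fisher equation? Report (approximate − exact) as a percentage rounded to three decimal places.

0.671%

Approximate: r ≈ 17.200% − 9.380% = 7.8200%
Exact: (1 + 0.1720)/(1 + 0.0938) − 1 = 7.1494%
Error = 7.8200% − 7.1494% = 0.6706% → 0.671%.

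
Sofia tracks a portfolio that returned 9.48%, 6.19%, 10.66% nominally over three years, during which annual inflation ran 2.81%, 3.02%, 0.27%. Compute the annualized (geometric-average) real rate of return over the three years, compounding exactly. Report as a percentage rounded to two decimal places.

6.60%

Nominal growth factor = 1.0948 × 1.0619 × 1.1066 = 1.28649788
Price-level growth factor = 1.0281 × 1.0302 × 1.0027 = 1.06200832
Real growth factor = 1.28649788 / 1.06200832 = 1.21138211
Annualized real rate = 1.21138211^(1/3) − 1 = 6.6008% → 6.60%.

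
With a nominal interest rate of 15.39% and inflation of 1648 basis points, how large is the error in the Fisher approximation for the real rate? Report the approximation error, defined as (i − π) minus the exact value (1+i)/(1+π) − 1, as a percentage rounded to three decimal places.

-0.154%

Approximate: r ≈ 15.390% − 16.480% = -1.0900%
Exact: (1 + 0.1539)/(1 + 0.1648) − 1 = -0.9358%
Error = -1.0900% − (-0.9358%) = -0.1542% → -0.154%.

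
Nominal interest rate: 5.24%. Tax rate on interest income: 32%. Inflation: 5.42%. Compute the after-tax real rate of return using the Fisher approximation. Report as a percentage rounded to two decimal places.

-1.86%

After-tax nominal return = 5.24% × (1 − 0.32) = 3.5632%.
r ≈ 3.5632% − 5.42% → -1.86%.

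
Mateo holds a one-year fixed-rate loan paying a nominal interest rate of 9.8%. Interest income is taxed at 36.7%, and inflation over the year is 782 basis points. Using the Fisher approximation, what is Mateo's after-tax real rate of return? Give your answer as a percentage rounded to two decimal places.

-1.62%

After-tax nominal return = 9.8% × (1 − 0.367) = 6.2034%.
r ≈ 6.2034% − 7.82% → -1.62%.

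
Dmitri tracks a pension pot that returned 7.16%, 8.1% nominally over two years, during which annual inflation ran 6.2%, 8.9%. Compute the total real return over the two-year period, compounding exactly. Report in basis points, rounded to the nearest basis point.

16 basis points

Nominal growth factor = 1.0716 × 1.0810 = 1.158400
Price-level growth factor = 1.0620 × 1.0890 = 1.156518
Real growth factor = 1.158400 / 1.156518 = 1.001627
Total real return = 1.001627 − 1 → 16 basis points.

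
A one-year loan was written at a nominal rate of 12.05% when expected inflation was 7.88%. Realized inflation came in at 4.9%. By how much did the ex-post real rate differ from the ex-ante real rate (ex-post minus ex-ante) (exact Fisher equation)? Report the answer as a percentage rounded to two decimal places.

2.95%

Ex-ante: (1 + 0.1205)/(1 + 0.0788) − 1 = 3.8654%
Ex-post: (1 + 0.1205)/(1 + 0.0490) − 1 = 6.8160%
Difference (ex-post − ex-ante) = 2.9506% → 2.95%.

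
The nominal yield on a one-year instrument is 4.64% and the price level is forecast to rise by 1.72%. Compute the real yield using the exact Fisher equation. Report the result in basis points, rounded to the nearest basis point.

By the Fisher relation, 1 + r = (1 + i)/(1 + π).
1 + r = 1.04640 / 1.01720 = 1.028706
r = 1.028706 − 1 = 2.8706%, i.e. 287 basis points.

287 basis points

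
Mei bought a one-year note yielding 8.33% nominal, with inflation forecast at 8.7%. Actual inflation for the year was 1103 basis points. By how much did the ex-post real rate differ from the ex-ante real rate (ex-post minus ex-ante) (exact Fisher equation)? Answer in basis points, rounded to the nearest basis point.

Ex-ante: (1 + 0.0833)/(1 + 0.0870) − 1 = -0.3404%
Ex-post: (1 + 0.0833)/(1 + 0.1103) − 1 = -2.4318%
Difference (ex-post − ex-ante) = -2.0914% → -209 basis points.

-209 basis points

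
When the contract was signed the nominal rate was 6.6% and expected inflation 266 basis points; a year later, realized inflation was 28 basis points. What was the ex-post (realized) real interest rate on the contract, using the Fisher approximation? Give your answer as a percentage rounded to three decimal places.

Ex-post: 6.6% − 0.28% = 6.320%
So the realized real rate is 6.320%.

6.320%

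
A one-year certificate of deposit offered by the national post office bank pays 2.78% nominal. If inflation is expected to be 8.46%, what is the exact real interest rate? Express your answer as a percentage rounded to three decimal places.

-5.237%

By the Fisher relation, 1 + r = (1 + i)/(1 + π).
1 + r = 1.02780 / 1.08460 = 0.947630
r = 0.947630 − 1 = -5.2370%, i.e. -5.237%.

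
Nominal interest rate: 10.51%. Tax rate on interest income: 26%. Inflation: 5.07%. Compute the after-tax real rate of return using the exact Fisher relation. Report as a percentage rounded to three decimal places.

After-tax nominal return = 10.51% × (1 − 0.26) = 7.7774%.
1 + r = 1.077774 / 1.05070 = 1.025768
After-tax real rate = 1.025768 − 1 → 2.577%.

2.577%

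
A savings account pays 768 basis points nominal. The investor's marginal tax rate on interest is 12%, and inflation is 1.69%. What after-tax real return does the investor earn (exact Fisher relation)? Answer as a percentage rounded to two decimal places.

After-tax nominal return = 7.68% × (1 − 0.12) = 6.7584%.
1 + r = 1.067584 / 1.01690 = 1.049842
After-tax real rate = 1.049842 − 1 → 4.98%.

4.98%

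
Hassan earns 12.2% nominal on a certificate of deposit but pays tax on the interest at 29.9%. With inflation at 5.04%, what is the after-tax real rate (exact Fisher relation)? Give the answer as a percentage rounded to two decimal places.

After-tax nominal return = 12.2% × (1 − 0.299) = 8.5522%.
1 + r = 1.085522 / 1.05040 = 1.033437
After-tax real rate = 1.033437 − 1 → 3.34%.

3.34%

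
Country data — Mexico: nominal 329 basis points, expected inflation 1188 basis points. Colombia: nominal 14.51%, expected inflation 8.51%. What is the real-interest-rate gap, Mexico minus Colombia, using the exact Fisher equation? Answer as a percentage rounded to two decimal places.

-13.21%

Mexico: (1 + 0.0329)/(1 + 0.1188) − 1 = -7.6779%
Colombia: (1 + 0.1451)/(1 + 0.0851) − 1 = 5.5294%
Differential = -7.6779% − 5.5294% = -13.2073% → -13.21%.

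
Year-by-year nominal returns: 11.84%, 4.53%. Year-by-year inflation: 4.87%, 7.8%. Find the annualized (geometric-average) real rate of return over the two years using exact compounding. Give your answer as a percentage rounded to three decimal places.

Compound the nominal returns: 1.1184 × 1.0453 = 1.16906352.
Compound inflation: 1.0487 × 1.0780 = 1.13049860.
Deflate: 1.16906352 / 1.13049860 = 1.03411320.
Annualized real rate = 1.03411320^(1/2) − 1 = 1.6914% → 1.691%.

1.691%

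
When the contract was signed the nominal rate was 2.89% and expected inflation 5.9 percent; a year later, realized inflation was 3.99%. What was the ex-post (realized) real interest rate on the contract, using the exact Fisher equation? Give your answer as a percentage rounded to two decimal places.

Ex-post: (1 + 0.0289)/(1 + 0.0399) − 1 = -1.0578%
So the realized real rate is -1.06%.

-1.06%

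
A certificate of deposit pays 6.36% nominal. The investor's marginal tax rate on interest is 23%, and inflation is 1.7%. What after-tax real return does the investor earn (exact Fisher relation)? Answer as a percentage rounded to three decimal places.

3.144%

After-tax nominal return = 6.36% × (1 − 0.23) = 4.8972%.
1 + r = 1.048972 / 1.01700 = 1.031438
After-tax real rate = 1.031438 − 1 → 3.144%.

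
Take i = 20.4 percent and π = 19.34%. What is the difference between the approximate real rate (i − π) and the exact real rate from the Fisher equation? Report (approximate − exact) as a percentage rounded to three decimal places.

0.172%

Approximate: r ≈ 20.400% − 19.340% = 1.0600%
Exact: (1 + 0.2040)/(1 + 0.1934) − 1 = 0.8882%
Error = 1.0600% − 0.8882% = 0.1718% → 0.172%.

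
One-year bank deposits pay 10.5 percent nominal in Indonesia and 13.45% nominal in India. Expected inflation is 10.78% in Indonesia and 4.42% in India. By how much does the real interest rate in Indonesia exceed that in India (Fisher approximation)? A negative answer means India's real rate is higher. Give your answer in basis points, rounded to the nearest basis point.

-931 basis points

Indonesia: 10.5% − 10.78% = -0.280%
India: 13.45% − 4.42% = 9.030%
Differential = -9.310% → -931 basis points.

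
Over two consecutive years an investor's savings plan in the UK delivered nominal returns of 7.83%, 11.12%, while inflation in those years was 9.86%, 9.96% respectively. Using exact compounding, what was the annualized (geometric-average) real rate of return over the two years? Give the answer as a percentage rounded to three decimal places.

-0.407%

Compound the nominal returns: 1.0783 × 1.1112 = 1.19820696.
Compound inflation: 1.0986 × 1.0996 = 1.20802056.
Deflate: 1.19820696 / 1.20802056 = 0.99187630.
Annualized real rate = 0.99187630^(1/2) − 1 = -0.4070% → -0.407%.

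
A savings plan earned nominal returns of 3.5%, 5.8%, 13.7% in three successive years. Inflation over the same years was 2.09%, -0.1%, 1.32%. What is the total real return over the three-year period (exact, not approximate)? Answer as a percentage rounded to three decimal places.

Compound the nominal returns: 1.0350 × 1.0580 × 1.1370 = 1.245049.
Compound inflation: 1.0209 × 0.9990 × 1.0132 = 1.033342.
Deflate: 1.245049 / 1.033342 = 1.204877.
Total real return = 1.204877 − 1 → 20.488%.

20.488%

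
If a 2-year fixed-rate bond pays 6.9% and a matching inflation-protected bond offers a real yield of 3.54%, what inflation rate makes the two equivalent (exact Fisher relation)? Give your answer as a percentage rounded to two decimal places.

(1 + π) = (1 + i)/(1 + r) = 1.06900 / 1.03540 = 1.032451
Break-even inflation = 1.032451 − 1 → 3.25%.

3.25%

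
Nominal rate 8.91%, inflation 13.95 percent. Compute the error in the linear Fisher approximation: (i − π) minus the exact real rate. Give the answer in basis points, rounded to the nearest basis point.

-62 basis points

Approximate: r ≈ 8.910% − 13.950% = -5.0400%
Exact: (1 + 0.0891)/(1 + 0.1395) − 1 = -4.4230%
Error = -5.0400% − (-4.4230%) = -0.6170% → -62 basis points.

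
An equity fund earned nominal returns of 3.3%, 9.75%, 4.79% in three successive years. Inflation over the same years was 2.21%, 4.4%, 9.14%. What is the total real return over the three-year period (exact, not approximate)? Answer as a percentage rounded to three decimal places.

2.011%

Nominal growth factor = 1.0330 × 1.0975 × 1.0479 = 1.188023
Price-level growth factor = 1.0221 × 1.0440 × 1.0914 = 1.164603
Real growth factor = 1.188023 / 1.164603 = 1.020110
Total real return = 1.020110 − 1 → 2.011%.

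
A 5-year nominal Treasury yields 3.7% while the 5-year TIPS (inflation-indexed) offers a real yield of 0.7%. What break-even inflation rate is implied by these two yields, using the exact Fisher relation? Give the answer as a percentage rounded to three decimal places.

2.979%

(1 + π) = (1 + i)/(1 + r) = 1.03700 / 1.00700 = 1.029791
Break-even inflation = 1.029791 − 1 → 2.979%.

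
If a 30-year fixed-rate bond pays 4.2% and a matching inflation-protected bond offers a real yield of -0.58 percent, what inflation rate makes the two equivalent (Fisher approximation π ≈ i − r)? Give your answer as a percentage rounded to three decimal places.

4.780%

π ≈ i − r = 4.2% − (-0.58%) → 4.780%.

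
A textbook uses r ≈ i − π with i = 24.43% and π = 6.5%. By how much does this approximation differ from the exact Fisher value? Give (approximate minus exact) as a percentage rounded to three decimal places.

1.094%

Approximate: r ≈ 24.430% − 6.500% = 17.9300%
Exact: (1 + 0.2443)/(1 + 0.0650) − 1 = 16.8357%
Error = 17.9300% − 16.8357% = 1.0943% → 1.094%.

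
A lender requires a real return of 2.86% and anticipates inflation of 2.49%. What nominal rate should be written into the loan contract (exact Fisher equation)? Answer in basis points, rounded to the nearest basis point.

(1 + i) = (1 + r)(1 + π) = 1.02860 × 1.02490 = 1.05421214
i = 1.05421214 − 1, so the required nominal rate is 542 basis points.

542 basis points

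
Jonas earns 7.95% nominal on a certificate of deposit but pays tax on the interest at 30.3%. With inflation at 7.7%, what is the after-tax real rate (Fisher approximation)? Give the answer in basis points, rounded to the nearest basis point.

After-tax nominal return = 7.95% × (1 − 0.303) = 5.54115%.
r ≈ 5.54115% − 7.7% → -216 basis points.

-216 basis points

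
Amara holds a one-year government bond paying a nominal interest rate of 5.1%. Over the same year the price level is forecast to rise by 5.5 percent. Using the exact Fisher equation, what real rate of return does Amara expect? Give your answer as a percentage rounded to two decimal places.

-0.38%

1 + r = 1.05100 / 1.05500 = 0.996209
r = 0.996209 − 1 = -0.3791%, i.e. -0.38%.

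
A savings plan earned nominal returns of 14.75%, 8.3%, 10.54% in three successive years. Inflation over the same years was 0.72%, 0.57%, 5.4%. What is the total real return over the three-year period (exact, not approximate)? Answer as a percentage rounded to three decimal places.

Compound the nominal returns: 1.1475 × 1.0830 × 1.1054 = 1.373728.
Compound inflation: 1.0072 × 1.0057 × 1.0540 = 1.067640.
Deflate: 1.373728 / 1.067640 = 1.286696.
Total real return = 1.286696 − 1 → 28.670%.

28.670%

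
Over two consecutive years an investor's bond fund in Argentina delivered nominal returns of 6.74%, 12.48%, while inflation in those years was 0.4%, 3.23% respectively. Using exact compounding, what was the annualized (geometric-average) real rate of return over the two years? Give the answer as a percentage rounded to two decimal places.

7.63%

Compound the nominal returns: 1.0674 × 1.1248 = 1.20061152.
Compound inflation: 1.0040 × 1.0323 = 1.03642920.
Deflate: 1.20061152 / 1.03642920 = 1.15841152.
Annualized real rate = 1.15841152^(1/2) − 1 = 7.6295% → 7.63%.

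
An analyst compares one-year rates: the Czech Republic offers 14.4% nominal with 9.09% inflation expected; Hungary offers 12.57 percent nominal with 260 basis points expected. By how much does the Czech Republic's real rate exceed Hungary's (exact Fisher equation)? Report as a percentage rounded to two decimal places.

-4.85%

The Czech Republic: (1 + 0.1440)/(1 + 0.0909) − 1 = 4.8675%
Hungary: (1 + 0.1257)/(1 + 0.0260) − 1 = 9.7173%
Differential = 4.8675% − 9.7173% = -4.8498% → -4.85%.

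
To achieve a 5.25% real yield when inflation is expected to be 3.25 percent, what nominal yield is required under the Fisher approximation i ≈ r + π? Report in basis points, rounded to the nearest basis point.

850 basis points

i ≈ r + π = 5.25% + 3.25% = 850 basis points.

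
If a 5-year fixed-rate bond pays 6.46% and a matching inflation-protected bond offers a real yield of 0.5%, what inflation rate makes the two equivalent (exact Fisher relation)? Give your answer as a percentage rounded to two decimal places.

5.93%

(1 + π) = (1 + i)/(1 + r) = 1.06460 / 1.00500 = 1.059303
Break-even inflation = 1.059303 − 1 → 5.93%.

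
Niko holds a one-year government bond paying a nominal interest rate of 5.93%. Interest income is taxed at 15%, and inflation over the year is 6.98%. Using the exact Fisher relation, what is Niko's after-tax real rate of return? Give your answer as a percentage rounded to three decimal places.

After-tax nominal return = 5.93% × (1 − 0.15) = 5.0405%.
1 + r = 1.050405 / 1.06980 = 0.981870
After-tax real rate = 0.981870 − 1 → -1.813%.

-1.813%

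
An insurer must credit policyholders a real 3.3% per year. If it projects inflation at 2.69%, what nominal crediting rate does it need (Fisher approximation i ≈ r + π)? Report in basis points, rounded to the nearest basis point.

i ≈ r + π = 3.3% + 2.69% = 599 basis points.

599 basis points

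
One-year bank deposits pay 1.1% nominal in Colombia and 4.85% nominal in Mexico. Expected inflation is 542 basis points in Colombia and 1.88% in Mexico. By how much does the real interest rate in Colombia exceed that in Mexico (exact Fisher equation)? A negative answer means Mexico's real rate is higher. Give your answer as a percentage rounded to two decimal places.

-7.01%

Colombia: (1 + 0.0110)/(1 + 0.0542) − 1 = -4.0979%
Mexico: (1 + 0.0485)/(1 + 0.0188) − 1 = 2.9152%
Differential = -4.0979% − 2.9152% = -7.0131% → -7.01%.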